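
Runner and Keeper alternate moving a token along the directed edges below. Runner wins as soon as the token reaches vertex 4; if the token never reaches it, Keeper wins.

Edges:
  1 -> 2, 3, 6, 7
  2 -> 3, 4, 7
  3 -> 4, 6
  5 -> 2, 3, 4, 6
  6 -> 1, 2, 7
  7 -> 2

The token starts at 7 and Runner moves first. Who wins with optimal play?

Keeper

Track states (vertex, player-to-move).
A0 = {(4,Runner), (4,Keeper)}
A1: add {(2,Runner), (3,Runner), (5,Runner)}.
A2: add {(7,Keeper)}.
A3: add {(1,Runner), (6,Runner)}.
A4: add {(3,Keeper), (5,Keeper)}.
A5 = A4; e.g. (1,Keeper) stays out. (7,Runner) never enters ⇒ Keeper avoids the target.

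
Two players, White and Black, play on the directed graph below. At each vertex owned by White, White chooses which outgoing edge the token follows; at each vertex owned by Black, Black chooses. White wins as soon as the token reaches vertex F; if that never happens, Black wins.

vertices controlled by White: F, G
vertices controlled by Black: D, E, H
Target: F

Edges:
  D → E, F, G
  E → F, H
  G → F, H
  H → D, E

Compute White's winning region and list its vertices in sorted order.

F, G

A0 = {F}
A1: add {G} — G (White) has G→F.
A2 = A1; e.g. D (Black) can still go to E. Fixed point.
White's winning region = {F, G}.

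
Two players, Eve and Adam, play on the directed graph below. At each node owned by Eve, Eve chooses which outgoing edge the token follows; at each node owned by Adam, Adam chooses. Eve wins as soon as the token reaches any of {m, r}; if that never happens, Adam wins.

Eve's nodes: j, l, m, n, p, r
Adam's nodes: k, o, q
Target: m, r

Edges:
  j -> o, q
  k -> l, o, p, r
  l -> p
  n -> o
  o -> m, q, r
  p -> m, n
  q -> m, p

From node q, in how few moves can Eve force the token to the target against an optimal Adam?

2

A0 = {m, r}
A1: add {p} — p (Eve) has p→m.
A2: add {l, q} — l (Eve) has l→p; q (Adam): all of {m, p} already in.
q enters the attractor at level 2, so Eve can force the target in 2 moves from there.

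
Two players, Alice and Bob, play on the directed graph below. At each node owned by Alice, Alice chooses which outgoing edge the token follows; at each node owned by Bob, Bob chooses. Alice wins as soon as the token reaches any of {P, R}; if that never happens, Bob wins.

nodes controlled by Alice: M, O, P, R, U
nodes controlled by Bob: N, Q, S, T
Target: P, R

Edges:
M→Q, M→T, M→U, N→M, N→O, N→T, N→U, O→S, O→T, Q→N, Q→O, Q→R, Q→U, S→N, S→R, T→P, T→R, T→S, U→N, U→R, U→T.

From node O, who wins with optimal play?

Bob

A0 = {P, R}
A1: add {U} — U (Alice) has U→R.
A2: add {M} — M (Alice) has M→U.
A3 = A2; e.g. N (Bob) can still go to O. Fixed point.
O never enters the attractor, so Bob can avoid the target forever.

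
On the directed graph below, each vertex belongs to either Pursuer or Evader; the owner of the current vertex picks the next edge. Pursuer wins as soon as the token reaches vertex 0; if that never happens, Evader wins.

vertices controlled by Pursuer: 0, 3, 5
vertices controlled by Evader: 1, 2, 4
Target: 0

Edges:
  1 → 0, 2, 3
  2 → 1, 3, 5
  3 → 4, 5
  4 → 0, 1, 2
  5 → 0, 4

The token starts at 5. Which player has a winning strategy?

Pursuer

A0 = {0}
A1: add {5} — 5 (Pursuer) has 5→0.
5 ∈ A1, so Pursuer can force the target.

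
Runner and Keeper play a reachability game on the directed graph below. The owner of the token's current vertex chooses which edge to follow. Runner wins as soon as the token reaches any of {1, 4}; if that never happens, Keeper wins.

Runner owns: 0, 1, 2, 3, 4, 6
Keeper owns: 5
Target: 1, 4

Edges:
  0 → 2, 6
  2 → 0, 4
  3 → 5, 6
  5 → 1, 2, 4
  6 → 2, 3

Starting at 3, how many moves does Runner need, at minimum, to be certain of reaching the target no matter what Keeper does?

3

A0 = {1, 4}
A1: add {2} — 2 (Runner) has 2→4.
A2: add {0, 5, 6} — 0 (Runner) has 0→2; 5 (Keeper): all of {1, 2, 4} already in; 6 (Runner) has 6→2.
A3: add {3} — 3 (Runner) has 3→5.
A3 = all vertices. Fixed point.
3 enters the attractor at level 3, so Runner can force the target in 3 moves from there.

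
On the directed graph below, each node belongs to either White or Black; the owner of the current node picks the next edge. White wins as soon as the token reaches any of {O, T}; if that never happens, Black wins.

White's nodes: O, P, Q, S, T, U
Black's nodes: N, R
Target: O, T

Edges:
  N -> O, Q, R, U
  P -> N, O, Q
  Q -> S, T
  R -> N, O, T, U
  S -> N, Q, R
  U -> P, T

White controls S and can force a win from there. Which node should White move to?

Q

A0 = {O, T}
A1: add {P, Q, U} — P (White) has P→O; Q (White) has Q→T; U (White) has U→T.
A2: add {S} — S (White) has S→Q.
A3 = A2; e.g. N (Black) can still go to R. Fixed point.
From S, successor Q is in the attractor (rank 1); the other successors N, R are not.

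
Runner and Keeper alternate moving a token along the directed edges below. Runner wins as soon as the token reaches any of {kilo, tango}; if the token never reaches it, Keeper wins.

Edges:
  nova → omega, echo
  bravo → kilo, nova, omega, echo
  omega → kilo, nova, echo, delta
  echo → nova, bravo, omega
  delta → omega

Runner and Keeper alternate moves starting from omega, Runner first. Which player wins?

Runner

Track states (vertex, player-to-move).
A0 = {(kilo,Runner), (kilo,Keeper), (tango,Runner), (tango,Keeper)}
A1: add {(bravo,Runner), (omega,Runner)}.
(omega,Runner) ∈ A1 ⇒ Runner forces the target.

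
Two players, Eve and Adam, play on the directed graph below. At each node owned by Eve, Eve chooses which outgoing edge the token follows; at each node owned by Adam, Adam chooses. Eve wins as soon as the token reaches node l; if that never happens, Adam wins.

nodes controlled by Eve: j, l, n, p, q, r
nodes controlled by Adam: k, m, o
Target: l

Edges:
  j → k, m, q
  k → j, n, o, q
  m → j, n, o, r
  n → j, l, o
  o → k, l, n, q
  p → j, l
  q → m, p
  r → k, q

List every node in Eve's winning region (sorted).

j, l, n, p, q, r

A0 = {l}
A1: add {n, p} — n (Eve) has n→l; p (Eve) has p→l.
A2: add {q} — q (Eve) has q→p.
A3: add {j, r} — j (Eve) has j→q; r (Eve) has r→q.
A4 = A3; e.g. k (Adam) can still go to o. Fixed point.
Eve's winning region = {j, l, n, p, q, r}.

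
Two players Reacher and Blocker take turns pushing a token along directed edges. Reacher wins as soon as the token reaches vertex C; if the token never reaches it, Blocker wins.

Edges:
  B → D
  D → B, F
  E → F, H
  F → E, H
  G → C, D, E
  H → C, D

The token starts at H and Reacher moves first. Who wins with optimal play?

Reacher

Track states (vertex, player-to-move).
A0 = {(C,Reacher), (C,Blocker)}
A1: add {(G,Reacher), (H,Reacher)}.
(H,Reacher) ∈ A1 ⇒ Reacher forces the target.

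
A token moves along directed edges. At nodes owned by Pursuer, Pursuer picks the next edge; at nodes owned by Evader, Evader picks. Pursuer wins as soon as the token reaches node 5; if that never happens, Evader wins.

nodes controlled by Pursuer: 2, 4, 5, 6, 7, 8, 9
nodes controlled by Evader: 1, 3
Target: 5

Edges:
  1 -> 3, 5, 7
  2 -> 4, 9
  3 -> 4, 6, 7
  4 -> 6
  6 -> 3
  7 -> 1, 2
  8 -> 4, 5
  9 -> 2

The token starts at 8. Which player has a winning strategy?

Pursuer

A0 = {5}
A1: add {8} — 8 (Pursuer) has 8→5.
A2 = A1; e.g. 1 (Evader) can still go to 3. Fixed point.
8 ∈ A1, so Pursuer can force the target.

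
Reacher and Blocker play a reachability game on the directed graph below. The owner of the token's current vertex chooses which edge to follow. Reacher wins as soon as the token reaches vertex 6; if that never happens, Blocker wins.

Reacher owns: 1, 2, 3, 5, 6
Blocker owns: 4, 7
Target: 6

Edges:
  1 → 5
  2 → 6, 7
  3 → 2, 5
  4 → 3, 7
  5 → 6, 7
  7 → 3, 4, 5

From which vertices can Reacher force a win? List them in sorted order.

1, 2, 3, 5, 6

A0 = {6}
A1: add {2, 5} — 2 (Reacher) has 2→6; 5 (Reacher) has 5→6.
A2: add {1, 3} — 1 (Reacher) has 1→5; 3 (Reacher) has 3→2.
A3 = A2; e.g. 4 (Blocker) can still go to 7. Fixed point.
Reacher's winning region = {1, 2, 3, 5, 6}.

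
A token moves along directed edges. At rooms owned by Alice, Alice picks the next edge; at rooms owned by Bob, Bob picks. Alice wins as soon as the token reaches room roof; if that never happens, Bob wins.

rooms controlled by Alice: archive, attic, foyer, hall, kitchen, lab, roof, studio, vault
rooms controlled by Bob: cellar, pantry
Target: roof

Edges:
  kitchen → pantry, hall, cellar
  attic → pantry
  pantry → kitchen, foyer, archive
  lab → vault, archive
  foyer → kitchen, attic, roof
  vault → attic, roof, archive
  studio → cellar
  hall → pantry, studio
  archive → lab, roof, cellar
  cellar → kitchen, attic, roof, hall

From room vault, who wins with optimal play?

A0 = {roof}
A1: add {archive, foyer, vault} — foyer (Alice) has foyer→roof; vault (Alice) has vault→roof; archive (Alice) has archive→roof.
vault ∈ A1, so Alice can force the target.

Alice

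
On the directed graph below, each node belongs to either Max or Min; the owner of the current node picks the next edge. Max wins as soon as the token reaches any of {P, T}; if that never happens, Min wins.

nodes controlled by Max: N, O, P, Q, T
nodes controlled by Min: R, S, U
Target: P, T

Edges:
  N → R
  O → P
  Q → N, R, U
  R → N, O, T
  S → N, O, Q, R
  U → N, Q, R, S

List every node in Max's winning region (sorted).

O, P, T

A0 = {P, T}
A1: add {O} — O (Max) has O→P.
A2 = A1; e.g. N (Max) has no edge into A1. Fixed point.
Max's winning region = {O, P, T}.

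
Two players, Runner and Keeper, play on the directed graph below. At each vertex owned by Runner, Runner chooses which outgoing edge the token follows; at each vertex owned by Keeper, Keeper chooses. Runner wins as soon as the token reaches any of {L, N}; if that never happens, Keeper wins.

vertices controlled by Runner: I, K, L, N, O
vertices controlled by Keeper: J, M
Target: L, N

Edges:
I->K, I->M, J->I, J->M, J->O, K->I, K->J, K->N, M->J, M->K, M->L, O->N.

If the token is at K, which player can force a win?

A0 = {L, N}
A1: add {K, O} — K (Runner) has K→N; O (Runner) has O→N.
K ∈ A1, so Runner can force the target.

Runner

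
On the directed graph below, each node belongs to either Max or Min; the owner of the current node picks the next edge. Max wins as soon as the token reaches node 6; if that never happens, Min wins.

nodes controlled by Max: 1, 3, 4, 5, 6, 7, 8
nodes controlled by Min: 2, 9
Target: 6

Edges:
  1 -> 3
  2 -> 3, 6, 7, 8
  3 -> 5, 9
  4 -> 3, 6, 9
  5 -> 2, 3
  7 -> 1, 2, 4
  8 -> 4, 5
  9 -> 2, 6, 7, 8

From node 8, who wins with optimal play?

A0 = {6}
A1: add {4} — 4 (Max) has 4→6.
A2: add {7, 8} — 7 (Max) has 7→4; 8 (Max) has 8→4.
A3 = A2; e.g. 1 (Max) has no edge into A2. Fixed point.
8 ∈ A2, so Max can force the target.

Max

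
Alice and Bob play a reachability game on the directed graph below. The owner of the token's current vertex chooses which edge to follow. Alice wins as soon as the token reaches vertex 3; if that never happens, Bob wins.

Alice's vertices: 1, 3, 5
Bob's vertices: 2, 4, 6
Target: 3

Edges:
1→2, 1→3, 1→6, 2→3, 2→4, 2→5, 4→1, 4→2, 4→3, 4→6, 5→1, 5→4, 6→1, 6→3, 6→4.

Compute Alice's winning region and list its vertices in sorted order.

1, 3, 5

A0 = {3}
A1: add {1} — 1 (Alice) has 1→3.
A2: add {5} — 5 (Alice) has 5→1.
A3 = A2; e.g. 2 (Bob) can still go to 4. Fixed point.
Alice's winning region = {1, 3, 5}.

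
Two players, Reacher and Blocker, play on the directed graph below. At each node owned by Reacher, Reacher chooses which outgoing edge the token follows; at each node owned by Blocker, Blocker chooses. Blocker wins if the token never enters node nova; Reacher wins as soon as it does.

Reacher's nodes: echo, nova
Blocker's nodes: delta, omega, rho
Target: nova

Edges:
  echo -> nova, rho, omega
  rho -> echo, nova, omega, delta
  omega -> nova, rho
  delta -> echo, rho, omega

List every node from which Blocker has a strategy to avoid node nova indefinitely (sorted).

A0 = {nova}
A1: add {echo} — echo (Reacher) has echo→nova.
A2 = A1; e.g. rho (Blocker) can still go to omega. Fixed point.
Reacher's attractor = {echo, nova}; Blocker avoids the target exactly from the complement.

delta, omega, rho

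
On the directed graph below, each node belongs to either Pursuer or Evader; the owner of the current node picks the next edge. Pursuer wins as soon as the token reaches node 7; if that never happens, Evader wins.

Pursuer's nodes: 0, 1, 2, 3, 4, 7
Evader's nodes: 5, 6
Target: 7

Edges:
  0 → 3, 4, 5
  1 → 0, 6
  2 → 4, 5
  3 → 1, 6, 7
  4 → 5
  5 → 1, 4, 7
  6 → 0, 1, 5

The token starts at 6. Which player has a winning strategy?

Evader

A0 = {7}
A1: add {3} — 3 (Pursuer) has 3→7.
A2: add {0} — 0 (Pursuer) has 0→3.
A3: add {1} — 1 (Pursuer) has 1→0.
A4 = A3; e.g. 2 (Pursuer) has no edge into A3. Fixed point.
6 never enters the attractor, so Evader can avoid the target forever.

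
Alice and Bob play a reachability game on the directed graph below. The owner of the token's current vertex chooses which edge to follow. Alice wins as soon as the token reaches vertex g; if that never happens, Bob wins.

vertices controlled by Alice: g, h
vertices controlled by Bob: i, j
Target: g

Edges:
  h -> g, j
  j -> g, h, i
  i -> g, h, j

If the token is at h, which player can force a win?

Alice

A0 = {g}
A1: add {h} — h (Alice) has h→g.
A2 = A1; e.g. i (Bob) can still go to j. Fixed point.
h ∈ A1, so Alice can force the target.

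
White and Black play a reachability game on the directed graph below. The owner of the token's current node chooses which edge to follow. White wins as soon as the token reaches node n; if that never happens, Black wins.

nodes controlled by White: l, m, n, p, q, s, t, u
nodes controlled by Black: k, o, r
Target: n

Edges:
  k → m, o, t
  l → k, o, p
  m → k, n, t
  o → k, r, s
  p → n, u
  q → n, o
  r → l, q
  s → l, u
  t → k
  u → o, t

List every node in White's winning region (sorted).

l, m, n, p, q, r, s

A0 = {n}
A1: add {m, p, q} — m (White) has m→n; p (White) has p→n; q (White) has q→n.
A2: add {l} — l (White) has l→p.
A3: add {r, s} — r (Black): all of {l, q} already in; s (White) has s→l.
A4 = A3; e.g. k (Black) can still go to o. Fixed point.
White's winning region = {l, m, n, p, q, r, s}.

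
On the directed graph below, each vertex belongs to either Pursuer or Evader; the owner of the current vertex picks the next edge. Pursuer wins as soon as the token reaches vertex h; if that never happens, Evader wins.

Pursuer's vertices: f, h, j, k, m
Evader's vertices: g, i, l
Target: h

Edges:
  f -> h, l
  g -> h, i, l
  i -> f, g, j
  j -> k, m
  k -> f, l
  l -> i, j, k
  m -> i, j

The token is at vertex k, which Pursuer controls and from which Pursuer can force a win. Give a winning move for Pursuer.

f

A0 = {h}
A1: add {f} — f (Pursuer) has f→h.
A2: add {k} — k (Pursuer) has k→f.
A3: add {j} — j (Pursuer) has j→k.
A4: add {m} — m (Pursuer) has m→j.
A5 = A4; e.g. g (Evader) can still go to i. Fixed point.
From k, successor f is in the attractor (rank 1); the other successor l is not.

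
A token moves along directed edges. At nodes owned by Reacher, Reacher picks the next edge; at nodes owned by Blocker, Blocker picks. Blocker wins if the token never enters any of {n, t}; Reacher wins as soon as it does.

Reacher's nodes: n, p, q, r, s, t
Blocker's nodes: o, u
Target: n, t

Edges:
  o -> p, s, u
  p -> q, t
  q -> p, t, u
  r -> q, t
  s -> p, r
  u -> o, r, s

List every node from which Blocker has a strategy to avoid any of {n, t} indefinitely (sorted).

o, u

A0 = {n, t}
A1: add {p, q, r} — p (Reacher) has p→t; q (Reacher) has q→t; r (Reacher) has r→t.
A2: add {s} — s (Reacher) has s→p.
A3 = A2; e.g. o (Blocker) can still go to u. Fixed point.
Reacher's attractor = {n, p, q, r, s, t}; Blocker avoids the target exactly from the complement.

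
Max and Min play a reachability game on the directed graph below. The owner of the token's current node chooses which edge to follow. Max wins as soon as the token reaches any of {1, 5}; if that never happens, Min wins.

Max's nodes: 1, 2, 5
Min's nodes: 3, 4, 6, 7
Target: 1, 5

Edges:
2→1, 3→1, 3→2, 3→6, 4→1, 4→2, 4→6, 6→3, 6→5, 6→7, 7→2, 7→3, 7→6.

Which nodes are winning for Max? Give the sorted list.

A0 = {1, 5}
A1: add {2} — 2 (Max) has 2→1.
A2 = A1; e.g. 3 (Min) can still go to 6. Fixed point.
Max's winning region = {1, 2, 5}.

1, 2, 5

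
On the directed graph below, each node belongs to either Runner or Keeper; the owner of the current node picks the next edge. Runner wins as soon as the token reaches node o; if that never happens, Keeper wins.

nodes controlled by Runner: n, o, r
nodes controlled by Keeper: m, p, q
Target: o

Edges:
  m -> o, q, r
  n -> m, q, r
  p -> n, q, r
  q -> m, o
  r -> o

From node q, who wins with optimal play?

Keeper

A0 = {o}
A1: add {r} — r (Runner) has r→o.
A2: add {n} — n (Runner) has n→r.
A3 = A2; e.g. m (Keeper) can still go to q. Fixed point.
q never enters the attractor, so Keeper can avoid the target forever.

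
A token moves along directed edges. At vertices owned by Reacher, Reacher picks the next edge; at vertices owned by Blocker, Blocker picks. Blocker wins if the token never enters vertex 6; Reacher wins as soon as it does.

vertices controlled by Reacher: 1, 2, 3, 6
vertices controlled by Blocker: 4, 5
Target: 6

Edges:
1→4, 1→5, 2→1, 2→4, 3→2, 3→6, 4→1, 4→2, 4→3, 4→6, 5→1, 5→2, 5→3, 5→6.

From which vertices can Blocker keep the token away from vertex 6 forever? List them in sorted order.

1, 2, 4, 5

A0 = {6}
A1: add {3} — 3 (Reacher) has 3→6.
A2 = A1; e.g. 1 (Reacher) has no edge into A1. Fixed point.
Reacher's attractor = {3, 6}; Blocker avoids the target exactly from the complement.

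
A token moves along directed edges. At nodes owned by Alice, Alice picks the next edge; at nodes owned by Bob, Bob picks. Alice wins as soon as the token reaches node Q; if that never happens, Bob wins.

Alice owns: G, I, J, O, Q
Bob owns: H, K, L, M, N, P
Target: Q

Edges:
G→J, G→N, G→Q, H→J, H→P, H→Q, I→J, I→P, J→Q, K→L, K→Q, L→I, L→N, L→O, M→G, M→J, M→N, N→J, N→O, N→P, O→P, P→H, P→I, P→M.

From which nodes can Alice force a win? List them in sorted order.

A0 = {Q}
A1: add {G, J} — G (Alice) has G→Q; J (Alice) has J→Q.
A2: add {I} — I (Alice) has I→J.
A3 = A2; e.g. H (Bob) can still go to P. Fixed point.
Alice's winning region = {G, I, J, Q}.

G, I, J, Q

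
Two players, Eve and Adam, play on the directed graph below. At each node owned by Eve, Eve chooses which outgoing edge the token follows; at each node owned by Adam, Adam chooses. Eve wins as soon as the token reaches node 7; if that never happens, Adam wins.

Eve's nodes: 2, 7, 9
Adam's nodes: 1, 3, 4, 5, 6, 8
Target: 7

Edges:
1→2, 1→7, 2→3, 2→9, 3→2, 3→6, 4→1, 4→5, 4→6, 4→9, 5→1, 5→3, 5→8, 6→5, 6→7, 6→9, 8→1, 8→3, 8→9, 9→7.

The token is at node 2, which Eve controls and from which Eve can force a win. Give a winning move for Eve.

A0 = {7}
A1: add {9} — 9 (Eve) has 9→7.
A2: add {2} — 2 (Eve) has 2→9.
A3: add {1} — 1 (Adam): all of {2, 7} already in.
A4 = A3; e.g. 3 (Adam) can still go to 6. Fixed point.
From 2, successor 9 is in the attractor (rank 1); the other successor 3 is not.

9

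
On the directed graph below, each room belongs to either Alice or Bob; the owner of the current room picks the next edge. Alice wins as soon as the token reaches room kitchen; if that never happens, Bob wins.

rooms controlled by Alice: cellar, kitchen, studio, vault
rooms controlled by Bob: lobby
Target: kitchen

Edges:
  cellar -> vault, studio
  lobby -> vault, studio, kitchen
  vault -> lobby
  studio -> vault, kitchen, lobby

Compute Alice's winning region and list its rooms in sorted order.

cellar, kitchen, studio

A0 = {kitchen}
A1: add {studio} — studio (Alice) has studio→kitchen.
A2: add {cellar} — cellar (Alice) has cellar→studio.
A3 = A2; e.g. vault (Alice) has no edge into A2. Fixed point.
Alice's winning region = {cellar, kitchen, studio}.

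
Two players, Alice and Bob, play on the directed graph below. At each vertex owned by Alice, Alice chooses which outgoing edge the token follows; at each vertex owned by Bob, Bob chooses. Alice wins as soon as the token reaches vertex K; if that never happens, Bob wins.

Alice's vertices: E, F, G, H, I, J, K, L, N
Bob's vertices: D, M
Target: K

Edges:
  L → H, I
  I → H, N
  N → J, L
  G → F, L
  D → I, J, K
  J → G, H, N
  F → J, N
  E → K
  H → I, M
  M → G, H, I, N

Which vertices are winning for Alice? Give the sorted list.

A0 = {K}
A1: add {E} — E (Alice) has E→K.
A2 = A1; e.g. D (Bob) can still go to I. Fixed point.
Alice's winning region = {E, K}.

E, K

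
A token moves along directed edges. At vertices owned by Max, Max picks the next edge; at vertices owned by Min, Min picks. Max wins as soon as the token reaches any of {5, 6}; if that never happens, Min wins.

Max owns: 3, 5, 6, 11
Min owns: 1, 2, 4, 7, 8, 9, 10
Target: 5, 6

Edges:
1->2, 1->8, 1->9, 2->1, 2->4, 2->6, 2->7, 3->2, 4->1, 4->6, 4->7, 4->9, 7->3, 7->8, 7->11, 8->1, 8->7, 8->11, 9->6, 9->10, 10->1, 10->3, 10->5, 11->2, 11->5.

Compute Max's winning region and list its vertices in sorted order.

5, 6, 11

A0 = {5, 6}
A1: add {11} — 11 (Max) has 11→5.
A2 = A1; e.g. 1 (Min) can still go to 2. Fixed point.
Max's winning region = {5, 6, 11}.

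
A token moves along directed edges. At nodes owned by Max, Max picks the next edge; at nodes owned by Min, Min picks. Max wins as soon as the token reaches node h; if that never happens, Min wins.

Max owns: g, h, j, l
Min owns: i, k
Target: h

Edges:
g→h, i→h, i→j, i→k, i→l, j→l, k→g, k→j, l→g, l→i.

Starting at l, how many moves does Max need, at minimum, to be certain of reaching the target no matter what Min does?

A0 = {h}
A1: add {g} — g (Max) has g→h.
A2: add {l} — l (Max) has l→g.
l enters the attractor at level 2, so Max can force the target in 2 moves from there.

2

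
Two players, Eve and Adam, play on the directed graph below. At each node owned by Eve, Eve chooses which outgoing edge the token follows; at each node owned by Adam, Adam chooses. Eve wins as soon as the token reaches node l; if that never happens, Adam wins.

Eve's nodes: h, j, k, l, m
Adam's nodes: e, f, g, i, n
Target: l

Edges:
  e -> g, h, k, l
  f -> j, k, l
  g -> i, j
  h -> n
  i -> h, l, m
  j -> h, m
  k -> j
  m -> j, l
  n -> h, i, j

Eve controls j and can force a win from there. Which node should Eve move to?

m

A0 = {l}
A1: add {m} — m (Eve) has m→l.
A2: add {j} — j (Eve) has j→m.
A3: add {k} — k (Eve) has k→j.
A4: add {f} — f (Adam): all of {j, k, l} already in.
A5 = A4; e.g. e (Adam) can still go to g. Fixed point.
From j, successor m is in the attractor (rank 1); the other successor h is not.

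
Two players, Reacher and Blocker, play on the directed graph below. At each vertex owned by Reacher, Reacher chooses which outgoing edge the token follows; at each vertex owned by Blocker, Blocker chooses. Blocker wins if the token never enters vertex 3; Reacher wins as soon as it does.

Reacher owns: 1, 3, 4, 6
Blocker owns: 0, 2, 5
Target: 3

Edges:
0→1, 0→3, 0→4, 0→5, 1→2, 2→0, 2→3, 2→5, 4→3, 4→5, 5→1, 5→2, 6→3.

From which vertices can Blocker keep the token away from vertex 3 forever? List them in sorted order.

A0 = {3}
A1: add {4, 6} — 4 (Reacher) has 4→3; 6 (Reacher) has 6→3.
A2 = A1; e.g. 0 (Blocker) can still go to 1. Fixed point.
Reacher's attractor = {3, 4, 6}; Blocker avoids the target exactly from the complement.

0, 1, 2, 5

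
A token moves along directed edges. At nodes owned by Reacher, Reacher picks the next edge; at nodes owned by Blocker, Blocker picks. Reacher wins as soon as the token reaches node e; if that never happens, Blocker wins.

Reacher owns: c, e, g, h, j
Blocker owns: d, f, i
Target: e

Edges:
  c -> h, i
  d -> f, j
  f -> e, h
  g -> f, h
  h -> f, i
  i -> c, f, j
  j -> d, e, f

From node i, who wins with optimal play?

Blocker

A0 = {e}
A1: add {j} — j (Reacher) has j→e.
A2 = A1; e.g. c (Reacher) has no edge into A1. Fixed point.
i never enters the attractor, so Blocker can avoid the target forever.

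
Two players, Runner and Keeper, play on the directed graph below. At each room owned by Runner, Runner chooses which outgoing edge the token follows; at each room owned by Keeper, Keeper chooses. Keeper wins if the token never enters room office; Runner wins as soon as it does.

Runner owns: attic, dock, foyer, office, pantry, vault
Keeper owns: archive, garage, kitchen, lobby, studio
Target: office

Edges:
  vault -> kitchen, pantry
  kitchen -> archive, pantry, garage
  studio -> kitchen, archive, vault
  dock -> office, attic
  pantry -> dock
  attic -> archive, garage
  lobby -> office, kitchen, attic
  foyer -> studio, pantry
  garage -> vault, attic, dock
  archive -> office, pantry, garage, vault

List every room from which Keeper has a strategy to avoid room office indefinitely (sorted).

A0 = {office}
A1: add {dock} — dock (Runner) has dock→office.
A2: add {pantry} — pantry (Runner) has pantry→dock.
A3: add {foyer, vault} — foyer (Runner) has foyer→pantry; vault (Runner) has vault→pantry.
A4 = A3; e.g. kitchen (Keeper) can still go to archive. Fixed point.
Runner's attractor = {dock, foyer, office, pantry, vault}; Keeper avoids the target exactly from the complement.

archive, attic, garage, kitchen, lobby, studio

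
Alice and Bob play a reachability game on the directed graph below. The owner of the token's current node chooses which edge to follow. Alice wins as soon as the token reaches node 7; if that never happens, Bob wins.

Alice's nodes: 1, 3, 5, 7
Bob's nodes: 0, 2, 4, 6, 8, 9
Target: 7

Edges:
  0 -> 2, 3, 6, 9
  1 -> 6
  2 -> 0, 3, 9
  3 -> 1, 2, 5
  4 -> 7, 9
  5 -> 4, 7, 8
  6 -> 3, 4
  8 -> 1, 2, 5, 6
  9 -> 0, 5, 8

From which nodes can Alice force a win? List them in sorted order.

3, 5, 7

A0 = {7}
A1: add {5} — 5 (Alice) has 5→7.
A2: add {3} — 3 (Alice) has 3→5.
A3 = A2; e.g. 0 (Bob) can still go to 2. Fixed point.
Alice's winning region = {3, 5, 7}.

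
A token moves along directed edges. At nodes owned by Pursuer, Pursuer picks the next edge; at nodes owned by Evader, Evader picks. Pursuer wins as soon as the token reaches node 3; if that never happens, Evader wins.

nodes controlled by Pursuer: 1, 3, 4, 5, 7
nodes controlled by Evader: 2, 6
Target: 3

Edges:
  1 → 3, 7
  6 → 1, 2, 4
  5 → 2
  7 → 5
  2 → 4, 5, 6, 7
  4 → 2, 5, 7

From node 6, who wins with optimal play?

A0 = {3}
A1: add {1} — 1 (Pursuer) has 1→3.
A2 = A1; e.g. 2 (Evader) can still go to 4. Fixed point.
6 never enters the attractor, so Evader can avoid the target forever.

Evader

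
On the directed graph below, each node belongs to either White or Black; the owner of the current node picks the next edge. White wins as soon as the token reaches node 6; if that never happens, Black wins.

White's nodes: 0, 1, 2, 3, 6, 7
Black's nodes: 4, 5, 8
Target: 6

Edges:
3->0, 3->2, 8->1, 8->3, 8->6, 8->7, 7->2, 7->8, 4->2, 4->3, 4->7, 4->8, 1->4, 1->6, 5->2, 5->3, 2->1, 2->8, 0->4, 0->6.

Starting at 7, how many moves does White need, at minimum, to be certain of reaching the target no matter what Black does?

A0 = {6}
A1: add {0, 1} — 0 (White) has 0→6; 1 (White) has 1→6.
A2: add {2, 3} — 2 (White) has 2→1; 3 (White) has 3→0.
A3: add {5, 7} — 5 (Black): all of {2, 3} already in; 7 (White) has 7→2.
7 enters the attractor at level 3, so White can force the target in 3 moves from there.

3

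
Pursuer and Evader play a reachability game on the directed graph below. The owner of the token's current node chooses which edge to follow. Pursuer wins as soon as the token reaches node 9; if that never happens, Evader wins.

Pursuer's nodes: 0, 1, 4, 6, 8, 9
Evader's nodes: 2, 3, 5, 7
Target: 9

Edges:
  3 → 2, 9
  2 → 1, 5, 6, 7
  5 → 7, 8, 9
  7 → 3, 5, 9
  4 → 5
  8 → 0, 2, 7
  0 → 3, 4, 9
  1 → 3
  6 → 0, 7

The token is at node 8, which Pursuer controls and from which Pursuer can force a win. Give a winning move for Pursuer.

0

A0 = {9}
A1: add {0} — 0 (Pursuer) has 0→9.
A2: add {6, 8} — 6 (Pursuer) has 6→0; 8 (Pursuer) has 8→0.
A3 = A2; e.g. 1 (Pursuer) has no edge into A2. Fixed point.
From 8, successor 0 is in the attractor (rank 1); the other successors 2, 7 are not.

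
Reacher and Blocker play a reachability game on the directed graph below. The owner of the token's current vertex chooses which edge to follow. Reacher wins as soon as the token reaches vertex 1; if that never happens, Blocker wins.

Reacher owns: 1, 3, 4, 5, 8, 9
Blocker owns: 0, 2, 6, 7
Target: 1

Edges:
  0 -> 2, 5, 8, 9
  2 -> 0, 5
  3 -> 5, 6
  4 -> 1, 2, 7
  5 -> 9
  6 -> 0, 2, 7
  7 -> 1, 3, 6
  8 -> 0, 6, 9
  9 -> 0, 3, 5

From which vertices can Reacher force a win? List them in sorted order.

1, 4

A0 = {1}
A1: add {4} — 4 (Reacher) has 4→1.
A2 = A1; e.g. 0 (Blocker) can still go to 2. Fixed point.
Reacher's winning region = {1, 4}.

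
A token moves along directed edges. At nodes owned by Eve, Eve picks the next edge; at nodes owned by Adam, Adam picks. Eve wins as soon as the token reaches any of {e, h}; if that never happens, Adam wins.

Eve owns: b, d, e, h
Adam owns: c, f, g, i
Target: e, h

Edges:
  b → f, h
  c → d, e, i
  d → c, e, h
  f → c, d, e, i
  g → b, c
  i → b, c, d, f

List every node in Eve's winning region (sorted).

A0 = {e, h}
A1: add {b, d} — b (Eve) has b→h; d (Eve) has d→e.
A2 = A1; e.g. c (Adam) can still go to i. Fixed point.
Eve's winning region = {b, d, e, h}.

b, d, e, h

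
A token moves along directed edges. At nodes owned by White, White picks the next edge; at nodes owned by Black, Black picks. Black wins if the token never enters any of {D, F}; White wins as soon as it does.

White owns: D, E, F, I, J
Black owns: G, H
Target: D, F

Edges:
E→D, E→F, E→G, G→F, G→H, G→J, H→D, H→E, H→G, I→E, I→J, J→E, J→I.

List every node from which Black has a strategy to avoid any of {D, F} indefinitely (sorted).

G, H

A0 = {D, F}
A1: add {E} — E (White) has E→D.
A2: add {I, J} — I (White) has I→E; J (White) has J→E.
A3 = A2; e.g. G (Black) can still go to H. Fixed point.
White's attractor = {D, E, F, I, J}; Black avoids the target exactly from the complement.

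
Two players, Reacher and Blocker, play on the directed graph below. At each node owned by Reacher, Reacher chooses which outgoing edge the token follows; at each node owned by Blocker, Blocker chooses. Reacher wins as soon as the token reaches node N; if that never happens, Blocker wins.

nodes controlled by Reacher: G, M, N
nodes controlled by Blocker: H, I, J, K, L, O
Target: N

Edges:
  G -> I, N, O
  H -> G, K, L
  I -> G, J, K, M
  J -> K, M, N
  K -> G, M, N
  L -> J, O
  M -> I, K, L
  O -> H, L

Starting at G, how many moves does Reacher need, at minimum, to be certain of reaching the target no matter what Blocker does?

A0 = {N}
A1: add {G} — G (Reacher) has G→N.
A2 = A1; e.g. H (Blocker) can still go to K. Fixed point.
G enters the attractor at level 1, so Reacher can force the target in 1 move from there.

1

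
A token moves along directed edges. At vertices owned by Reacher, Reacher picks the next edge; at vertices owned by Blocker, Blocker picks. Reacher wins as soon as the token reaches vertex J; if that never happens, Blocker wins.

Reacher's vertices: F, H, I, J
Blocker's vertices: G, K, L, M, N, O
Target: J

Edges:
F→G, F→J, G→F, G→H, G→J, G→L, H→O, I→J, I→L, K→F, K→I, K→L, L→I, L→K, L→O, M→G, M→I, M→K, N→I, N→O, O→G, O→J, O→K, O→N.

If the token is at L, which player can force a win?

Blocker

A0 = {J}
A1: add {F, I} — F (Reacher) has F→J; I (Reacher) has I→J.
A2 = A1; e.g. G (Blocker) can still go to H. Fixed point.
L never enters the attractor, so Blocker can avoid the target forever.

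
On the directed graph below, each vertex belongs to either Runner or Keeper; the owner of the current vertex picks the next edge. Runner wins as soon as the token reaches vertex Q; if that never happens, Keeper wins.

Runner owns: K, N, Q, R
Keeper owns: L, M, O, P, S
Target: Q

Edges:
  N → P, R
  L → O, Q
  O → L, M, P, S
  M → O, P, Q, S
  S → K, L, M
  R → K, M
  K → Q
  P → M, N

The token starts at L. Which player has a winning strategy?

Keeper

A0 = {Q}
A1: add {K} — K (Runner) has K→Q.
A2: add {R} — R (Runner) has R→K.
A3: add {N} — N (Runner) has N→R.
A4 = A3; e.g. L (Keeper) can still go to O. Fixed point.
L never enters the attractor, so Keeper can avoid the target forever.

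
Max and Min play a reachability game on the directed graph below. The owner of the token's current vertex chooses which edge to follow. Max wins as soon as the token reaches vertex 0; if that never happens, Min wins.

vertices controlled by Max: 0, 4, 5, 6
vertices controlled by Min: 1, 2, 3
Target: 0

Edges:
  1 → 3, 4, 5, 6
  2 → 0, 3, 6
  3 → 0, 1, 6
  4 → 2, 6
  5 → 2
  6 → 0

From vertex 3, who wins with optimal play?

A0 = {0}
A1: add {6} — 6 (Max) has 6→0.
A2: add {4} — 4 (Max) has 4→6.
A3 = A2; e.g. 1 (Min) can still go to 3. Fixed point.
3 never enters the attractor, so Min can avoid the target forever.

Min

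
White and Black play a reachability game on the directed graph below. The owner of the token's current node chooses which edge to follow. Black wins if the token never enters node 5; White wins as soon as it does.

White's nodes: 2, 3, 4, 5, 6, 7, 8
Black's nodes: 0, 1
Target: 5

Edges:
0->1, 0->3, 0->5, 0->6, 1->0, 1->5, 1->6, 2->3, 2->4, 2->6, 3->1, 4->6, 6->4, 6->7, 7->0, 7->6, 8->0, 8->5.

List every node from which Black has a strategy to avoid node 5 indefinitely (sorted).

A0 = {5}
A1: add {8} — 8 (White) has 8→5.
A2 = A1; e.g. 0 (Black) can still go to 1. Fixed point.
White's attractor = {5, 8}; Black avoids the target exactly from the complement.

0, 1, 2, 3, 4, 6, 7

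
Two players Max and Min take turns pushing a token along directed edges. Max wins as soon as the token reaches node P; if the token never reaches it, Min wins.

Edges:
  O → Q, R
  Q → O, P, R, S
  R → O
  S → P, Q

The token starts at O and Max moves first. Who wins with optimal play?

Track states (vertex, player-to-move).
A0 = {(P,Max), (P,Min)}
A1: add {(Q,Max), (S,Max)}.
A2: add {(S,Min)}.
A3 = A2; e.g. (O,Max) stays out. (O,Max) never enters ⇒ Min avoids the target.

Min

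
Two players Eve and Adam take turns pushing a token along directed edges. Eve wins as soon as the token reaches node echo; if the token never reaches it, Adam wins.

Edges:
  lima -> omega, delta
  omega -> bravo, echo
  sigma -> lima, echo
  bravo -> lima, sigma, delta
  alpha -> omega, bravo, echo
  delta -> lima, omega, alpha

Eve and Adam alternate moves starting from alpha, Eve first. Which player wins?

Track states (vertex, player-to-move).
A0 = {(echo,Eve), (echo,Adam)}
A1: add {(omega,Eve), (sigma,Eve), (alpha,Eve)}.
(alpha,Eve) ∈ A1 ⇒ Eve forces the target.

Eve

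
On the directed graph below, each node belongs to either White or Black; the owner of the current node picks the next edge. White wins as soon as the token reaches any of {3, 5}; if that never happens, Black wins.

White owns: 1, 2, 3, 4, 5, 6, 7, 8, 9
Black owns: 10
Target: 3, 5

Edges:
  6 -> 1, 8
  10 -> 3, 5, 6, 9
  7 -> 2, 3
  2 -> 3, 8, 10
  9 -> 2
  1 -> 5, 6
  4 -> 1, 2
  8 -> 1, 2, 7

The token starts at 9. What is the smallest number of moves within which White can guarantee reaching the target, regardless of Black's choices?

2

A0 = {3, 5}
A1: add {1, 2, 7} — 1 (White) has 1→5; 2 (White) has 2→3; 7 (White) has 7→3.
A2: add {4, 6, 8, 9} — 4 (White) has 4→1; 6 (White) has 6→1; 8 (White) has 8→1; 9 (White) has 9→2.
9 enters the attractor at level 2, so White can force the target in 2 moves from there.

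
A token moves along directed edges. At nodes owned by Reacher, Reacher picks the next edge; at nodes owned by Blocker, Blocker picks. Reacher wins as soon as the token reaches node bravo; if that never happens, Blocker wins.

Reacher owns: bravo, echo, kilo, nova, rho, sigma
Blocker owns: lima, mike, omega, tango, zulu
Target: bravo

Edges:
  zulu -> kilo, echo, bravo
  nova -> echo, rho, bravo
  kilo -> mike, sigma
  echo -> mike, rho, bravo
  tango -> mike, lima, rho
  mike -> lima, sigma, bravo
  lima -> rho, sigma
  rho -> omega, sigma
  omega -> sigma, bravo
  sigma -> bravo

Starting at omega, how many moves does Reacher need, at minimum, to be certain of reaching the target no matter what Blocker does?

2

A0 = {bravo}
A1: add {echo, nova, sigma} — nova (Reacher) has nova→bravo; echo (Reacher) has echo→bravo; sigma (Reacher) has sigma→bravo.
A2: add {kilo, omega, rho} — kilo (Reacher) has kilo→sigma; rho (Reacher) has rho→sigma; omega (Blocker): all of {sigma, bravo} already in.
omega enters the attractor at level 2, so Reacher can force the target in 2 moves from there.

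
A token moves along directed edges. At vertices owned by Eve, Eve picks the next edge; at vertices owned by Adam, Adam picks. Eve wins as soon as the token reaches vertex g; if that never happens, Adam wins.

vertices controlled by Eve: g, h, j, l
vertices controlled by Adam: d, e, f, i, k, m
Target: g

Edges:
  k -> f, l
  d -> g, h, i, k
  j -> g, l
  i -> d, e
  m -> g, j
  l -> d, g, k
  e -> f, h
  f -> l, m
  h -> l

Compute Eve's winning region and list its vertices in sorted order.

A0 = {g}
A1: add {j, l} — j (Eve) has j→g; l (Eve) has l→g.
A2: add {h, m} — h (Eve) has h→l; m (Adam): all of {g, j} already in.
A3: add {f} — f (Adam): all of {l, m} already in.
A4: add {e, k} — e (Adam): all of {f, h} already in; k (Adam): all of {f, l} already in.
A5 = A4; e.g. d (Adam) can still go to i. Fixed point.
Eve's winning region = {e, f, g, h, j, k, l, m}.

e, f, g, h, j, k, l, m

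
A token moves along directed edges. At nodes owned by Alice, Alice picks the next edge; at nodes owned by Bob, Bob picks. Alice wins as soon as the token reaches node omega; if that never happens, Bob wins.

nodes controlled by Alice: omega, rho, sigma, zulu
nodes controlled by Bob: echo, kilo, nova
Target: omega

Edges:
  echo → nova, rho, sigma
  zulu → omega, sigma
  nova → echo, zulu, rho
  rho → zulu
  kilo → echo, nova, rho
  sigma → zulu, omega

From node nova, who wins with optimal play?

Bob

A0 = {omega}
A1: add {sigma, zulu} — zulu (Alice) has zulu→omega; sigma (Alice) has sigma→omega.
A2: add {rho} — rho (Alice) has rho→zulu.
A3 = A2; e.g. echo (Bob) can still go to nova. Fixed point.
nova never enters the attractor, so Bob can avoid the target forever.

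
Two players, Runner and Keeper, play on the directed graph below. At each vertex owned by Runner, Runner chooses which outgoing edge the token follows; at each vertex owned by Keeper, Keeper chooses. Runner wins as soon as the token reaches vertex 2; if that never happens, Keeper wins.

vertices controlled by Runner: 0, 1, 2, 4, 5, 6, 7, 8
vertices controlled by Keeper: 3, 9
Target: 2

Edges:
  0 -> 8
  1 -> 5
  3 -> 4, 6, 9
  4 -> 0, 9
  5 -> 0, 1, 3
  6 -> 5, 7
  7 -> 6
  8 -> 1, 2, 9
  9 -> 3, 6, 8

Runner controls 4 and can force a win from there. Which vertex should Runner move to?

0

A0 = {2}
A1: add {8} — 8 (Runner) has 8→2.
A2: add {0} — 0 (Runner) has 0→8.
A3: add {4, 5} — 4 (Runner) has 4→0; 5 (Runner) has 5→0.
A4: add {1, 6} — 1 (Runner) has 1→5; 6 (Runner) has 6→5.
A5: add {7} — 7 (Runner) has 7→6.
A6 = A5; e.g. 3 (Keeper) can still go to 9. Fixed point.
From 4, successor 0 is in the attractor (rank 2); the other successor 9 is not.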